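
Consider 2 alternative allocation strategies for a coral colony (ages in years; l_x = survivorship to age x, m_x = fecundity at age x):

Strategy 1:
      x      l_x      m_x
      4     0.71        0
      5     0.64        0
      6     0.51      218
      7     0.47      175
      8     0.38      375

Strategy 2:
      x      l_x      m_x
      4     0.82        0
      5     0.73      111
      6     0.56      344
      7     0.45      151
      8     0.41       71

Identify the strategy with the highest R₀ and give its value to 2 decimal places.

370.73

Strategy 1: R₀ = 0.71×0 + 0.64×0 + 0.51×218 + 0.47×175 + 0.38×375 = 335.9300
Strategy 2: R₀ = 0.82×0 + 0.73×111 + 0.56×344 + 0.45×151 + 0.41×71 = 370.7300
Highest R₀: strategy 2 with 370.7300.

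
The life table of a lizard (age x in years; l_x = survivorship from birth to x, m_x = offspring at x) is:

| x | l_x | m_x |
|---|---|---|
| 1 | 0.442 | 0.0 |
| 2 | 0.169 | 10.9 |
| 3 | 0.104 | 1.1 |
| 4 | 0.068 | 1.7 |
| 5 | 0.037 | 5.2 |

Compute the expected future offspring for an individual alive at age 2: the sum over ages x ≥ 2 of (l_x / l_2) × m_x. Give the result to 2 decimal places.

13.40

l_2 = 0.169. Conditional survival from age 2 to x is l_x / l_2.
  x=2: (0.169/0.169) × 10.9 = 10.9000
  x=3: (0.104/0.169) × 1.1 = 0.6769
  x=4: (0.068/0.169) × 1.7 = 0.6840
  x=5: (0.037/0.169) × 5.2 = 1.1385
Sum = 10.9000 + 0.6769 + 0.6840 + 1.1385 = 13.3994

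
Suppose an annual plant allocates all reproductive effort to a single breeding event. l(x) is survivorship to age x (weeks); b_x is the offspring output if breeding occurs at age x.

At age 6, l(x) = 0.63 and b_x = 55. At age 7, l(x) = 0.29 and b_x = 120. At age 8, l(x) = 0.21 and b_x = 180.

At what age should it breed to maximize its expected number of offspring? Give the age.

Expected offspring if breeding at age x = l(x) × b_x:
  age 6: 0.63 × 55 = 34.650
  age 7: 0.29 × 120 = 34.800
  age 8: 0.21 × 180 = 37.800
Maximum at age 8 (37.800).

8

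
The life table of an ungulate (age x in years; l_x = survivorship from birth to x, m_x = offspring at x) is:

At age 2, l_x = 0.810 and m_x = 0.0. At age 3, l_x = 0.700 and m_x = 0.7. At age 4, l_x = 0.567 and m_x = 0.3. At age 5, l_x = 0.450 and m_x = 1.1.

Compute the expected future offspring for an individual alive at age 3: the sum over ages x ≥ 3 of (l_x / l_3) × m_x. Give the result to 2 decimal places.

1.65

l_3 = 0.700. Conditional survival from age 3 to x is l_x / l_3.
  x=3: (0.700/0.700) × 0.7 = 0.7000
  x=4: (0.567/0.700) × 0.3 = 0.2430
  x=5: (0.450/0.700) × 1.1 = 0.7071
Sum = 0.7000 + 0.2430 + 0.7071 = 1.6501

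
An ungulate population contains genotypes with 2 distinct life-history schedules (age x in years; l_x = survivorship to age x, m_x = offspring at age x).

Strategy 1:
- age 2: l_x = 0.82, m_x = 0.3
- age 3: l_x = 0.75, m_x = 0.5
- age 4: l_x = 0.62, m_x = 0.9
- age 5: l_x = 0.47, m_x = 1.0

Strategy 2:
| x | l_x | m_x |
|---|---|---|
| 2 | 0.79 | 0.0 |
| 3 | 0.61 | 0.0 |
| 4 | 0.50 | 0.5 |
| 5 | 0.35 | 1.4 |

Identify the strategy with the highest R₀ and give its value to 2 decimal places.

1.65

Strategy 1: R₀ = 0.82×0.3 + 0.75×0.5 + 0.62×0.9 + 0.47×1.0 = 1.6490
Strategy 2: R₀ = 0.79×0.0 + 0.61×0.0 + 0.50×0.5 + 0.35×1.4 = 0.7400
Highest R₀: strategy 1 with 1.6490.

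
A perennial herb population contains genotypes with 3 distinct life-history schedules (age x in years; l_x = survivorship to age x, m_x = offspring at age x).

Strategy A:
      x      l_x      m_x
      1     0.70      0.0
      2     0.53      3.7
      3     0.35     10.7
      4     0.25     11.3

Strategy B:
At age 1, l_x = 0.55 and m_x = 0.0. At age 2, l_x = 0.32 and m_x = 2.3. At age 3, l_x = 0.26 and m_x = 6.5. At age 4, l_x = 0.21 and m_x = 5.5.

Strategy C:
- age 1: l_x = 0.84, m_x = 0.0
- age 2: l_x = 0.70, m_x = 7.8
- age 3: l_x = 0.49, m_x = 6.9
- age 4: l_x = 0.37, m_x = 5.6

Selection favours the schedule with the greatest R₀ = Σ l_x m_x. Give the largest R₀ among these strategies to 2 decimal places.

10.91

Strategy A: R₀ = 0.70×0.0 + 0.53×3.7 + 0.35×10.7 + 0.25×11.3 = 8.5310
Strategy B: R₀ = 0.55×0.0 + 0.32×2.3 + 0.26×6.5 + 0.21×5.5 = 3.5810
Strategy C: R₀ = 0.84×0.0 + 0.70×7.8 + 0.49×6.9 + 0.37×5.6 = 10.9130
Highest R₀: strategy C with 10.9130.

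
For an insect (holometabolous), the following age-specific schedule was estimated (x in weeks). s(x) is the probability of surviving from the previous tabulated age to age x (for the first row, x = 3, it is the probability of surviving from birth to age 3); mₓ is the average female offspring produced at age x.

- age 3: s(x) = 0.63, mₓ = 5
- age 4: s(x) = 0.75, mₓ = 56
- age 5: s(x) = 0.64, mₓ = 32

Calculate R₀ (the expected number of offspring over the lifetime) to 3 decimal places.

39.287

Survivorship from birth: l_x = s_3·s_4·…·s_x.
  l_3 = 0.63000
  l_4 = 0.47250
  l_5 = 0.30240
R₀ = Σ l_x mₓ:
  age 3: 0.63000 × 5 = 3.1500
  age 4: 0.47250 × 56 = 26.4600
  age 5: 0.30240 × 32 = 9.6768
R₀ = 3.1500 + 26.4600 + 9.6768 = 39.2868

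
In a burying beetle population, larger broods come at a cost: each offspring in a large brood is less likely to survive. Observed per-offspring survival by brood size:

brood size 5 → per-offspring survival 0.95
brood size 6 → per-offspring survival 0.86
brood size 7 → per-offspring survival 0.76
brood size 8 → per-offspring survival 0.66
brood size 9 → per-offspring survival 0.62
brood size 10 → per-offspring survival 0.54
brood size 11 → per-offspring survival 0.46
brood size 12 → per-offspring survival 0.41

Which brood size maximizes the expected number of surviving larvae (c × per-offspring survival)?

9

Expected surviving larvae = c × s(c):
  c=5: 5 × 0.95 = 4.750
  c=6: 6 × 0.86 = 5.160
  c=7: 7 × 0.76 = 5.320
  c=8: 8 × 0.66 = 5.280
  c=9: 9 × 0.62 = 5.580
  c=10: 10 × 0.54 = 5.400
  c=11: 11 × 0.46 = 5.060
  c=12: 12 × 0.41 = 4.920
Maximum at c = 9 (5.580 surviving larvae).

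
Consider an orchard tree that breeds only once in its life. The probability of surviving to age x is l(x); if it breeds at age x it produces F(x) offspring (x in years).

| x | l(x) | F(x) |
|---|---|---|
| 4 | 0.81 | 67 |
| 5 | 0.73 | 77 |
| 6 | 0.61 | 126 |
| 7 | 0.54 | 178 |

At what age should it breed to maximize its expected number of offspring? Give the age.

7

Expected offspring if breeding at age x = l(x) × F(x):
  age 4: 0.81 × 67 = 54.270
  age 5: 0.73 × 77 = 56.210
  age 6: 0.61 × 126 = 76.860
  age 7: 0.54 × 178 = 96.120
Maximum at age 7 (96.120).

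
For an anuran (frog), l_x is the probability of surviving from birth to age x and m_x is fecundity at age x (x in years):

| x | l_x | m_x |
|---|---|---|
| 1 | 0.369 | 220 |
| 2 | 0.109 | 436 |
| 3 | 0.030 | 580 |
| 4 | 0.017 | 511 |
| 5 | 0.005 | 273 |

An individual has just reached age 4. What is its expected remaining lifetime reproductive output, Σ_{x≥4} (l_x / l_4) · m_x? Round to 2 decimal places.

591.29

l_4 = 0.017. Conditional survival from age 4 to x is l_x / l_4.
  x=4: (0.017/0.017) × 511 = 511.0000
  x=5: (0.005/0.017) × 273 = 80.2941
Sum = 511.0000 + 80.2941 = 591.2941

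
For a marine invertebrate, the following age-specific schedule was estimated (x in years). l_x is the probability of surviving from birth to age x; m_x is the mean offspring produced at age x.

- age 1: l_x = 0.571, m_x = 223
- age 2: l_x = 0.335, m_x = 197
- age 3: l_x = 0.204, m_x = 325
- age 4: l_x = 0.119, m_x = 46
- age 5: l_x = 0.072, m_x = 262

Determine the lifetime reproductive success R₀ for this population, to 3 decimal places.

283.966

R₀ = Σ l_x m_x:
  age 1: 0.571 × 223 = 127.3330
  age 2: 0.335 × 197 = 65.9950
  age 3: 0.204 × 325 = 66.3000
  age 4: 0.119 × 46 = 5.4740
  age 5: 0.072 × 262 = 18.8640
R₀ = 127.3330 + 65.9950 + 66.3000 + 5.4740 + 18.8640 = 283.9660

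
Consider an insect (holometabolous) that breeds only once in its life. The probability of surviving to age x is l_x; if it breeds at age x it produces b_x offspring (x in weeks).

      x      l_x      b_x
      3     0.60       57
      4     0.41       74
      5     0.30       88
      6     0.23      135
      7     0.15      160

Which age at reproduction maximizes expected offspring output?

Expected offspring if breeding at age x = l_x × b_x:
  age 3: 0.60 × 57 = 34.200
  age 4: 0.41 × 74 = 30.340
  age 5: 0.30 × 88 = 26.400
  age 6: 0.23 × 135 = 31.050
  age 7: 0.15 × 160 = 24.000
Maximum at age 3 (34.200).

3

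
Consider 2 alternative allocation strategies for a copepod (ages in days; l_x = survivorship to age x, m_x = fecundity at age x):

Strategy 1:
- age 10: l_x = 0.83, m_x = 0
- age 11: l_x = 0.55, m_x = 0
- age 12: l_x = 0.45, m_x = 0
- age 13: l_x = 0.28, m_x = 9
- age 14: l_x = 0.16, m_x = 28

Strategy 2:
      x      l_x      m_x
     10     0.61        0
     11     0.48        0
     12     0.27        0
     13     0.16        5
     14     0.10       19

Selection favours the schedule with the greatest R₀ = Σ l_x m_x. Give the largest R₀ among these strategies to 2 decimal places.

7.00

Strategy 1: R₀ = 0.83×0 + 0.55×0 + 0.45×0 + 0.28×9 + 0.16×28 = 7.0000
Strategy 2: R₀ = 0.61×0 + 0.48×0 + 0.27×0 + 0.16×5 + 0.10×19 = 2.7000
Highest R₀: strategy 1 with 7.0000.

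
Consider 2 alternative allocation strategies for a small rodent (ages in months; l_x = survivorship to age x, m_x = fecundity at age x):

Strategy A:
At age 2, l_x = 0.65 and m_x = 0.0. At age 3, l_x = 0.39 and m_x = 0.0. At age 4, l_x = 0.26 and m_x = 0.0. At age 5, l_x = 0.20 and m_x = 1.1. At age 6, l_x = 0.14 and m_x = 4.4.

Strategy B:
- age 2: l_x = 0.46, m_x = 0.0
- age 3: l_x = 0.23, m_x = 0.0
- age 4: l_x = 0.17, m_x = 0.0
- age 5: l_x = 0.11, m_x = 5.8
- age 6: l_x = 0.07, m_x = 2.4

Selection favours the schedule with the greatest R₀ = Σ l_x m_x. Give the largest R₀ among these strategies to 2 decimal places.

Strategy A: R₀ = 0.65×0.0 + 0.39×0.0 + 0.26×0.0 + 0.20×1.1 + 0.14×4.4 = 0.8360
Strategy B: R₀ = 0.46×0.0 + 0.23×0.0 + 0.17×0.0 + 0.11×5.8 + 0.07×2.4 = 0.8060
Highest R₀: strategy A with 0.8360.

0.84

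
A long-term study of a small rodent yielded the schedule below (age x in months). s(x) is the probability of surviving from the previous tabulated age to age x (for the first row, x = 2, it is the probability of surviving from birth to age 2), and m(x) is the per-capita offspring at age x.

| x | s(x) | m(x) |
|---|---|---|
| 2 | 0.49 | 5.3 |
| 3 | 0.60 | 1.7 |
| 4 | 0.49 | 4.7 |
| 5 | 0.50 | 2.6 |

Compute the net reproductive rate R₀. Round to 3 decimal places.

3.961

Survivorship from birth: l_x = s_2·s_3·…·s_x.
  l_2 = 0.49000
  l_3 = 0.29400
  l_4 = 0.14406
  l_5 = 0.07203
R₀ = Σ l_x m(x):
  age 2: 0.49000 × 5.3 = 2.5970
  age 3: 0.29400 × 1.7 = 0.4998
  age 4: 0.14406 × 4.7 = 0.6771
  age 5: 0.07203 × 2.6 = 0.1873
R₀ = 2.5970 + 0.4998 + 0.6771 + 0.1873 = 3.9612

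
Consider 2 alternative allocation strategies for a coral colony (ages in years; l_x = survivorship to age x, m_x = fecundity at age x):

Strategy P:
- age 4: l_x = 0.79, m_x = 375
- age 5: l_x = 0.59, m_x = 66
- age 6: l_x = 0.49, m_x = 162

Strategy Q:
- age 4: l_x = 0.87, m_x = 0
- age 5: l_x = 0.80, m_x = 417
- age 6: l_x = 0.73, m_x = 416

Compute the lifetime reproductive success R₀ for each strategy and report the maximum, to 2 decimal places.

Strategy P: R₀ = 0.79×375 + 0.59×66 + 0.49×162 = 414.5700
Strategy Q: R₀ = 0.87×0 + 0.80×417 + 0.73×416 = 637.2800
Highest R₀: strategy Q with 637.2800.

637.28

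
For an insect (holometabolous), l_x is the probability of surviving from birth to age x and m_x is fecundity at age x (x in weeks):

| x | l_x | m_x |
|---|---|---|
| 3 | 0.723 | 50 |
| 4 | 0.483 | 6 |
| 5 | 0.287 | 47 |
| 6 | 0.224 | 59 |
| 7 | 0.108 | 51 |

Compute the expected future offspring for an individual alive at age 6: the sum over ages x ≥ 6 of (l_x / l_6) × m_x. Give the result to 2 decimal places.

83.59

l_6 = 0.224. Conditional survival from age 6 to x is l_x / l_6.
  x=6: (0.224/0.224) × 59 = 59.0000
  x=7: (0.108/0.224) × 51 = 24.5893
Sum = 59.0000 + 24.5893 = 83.5893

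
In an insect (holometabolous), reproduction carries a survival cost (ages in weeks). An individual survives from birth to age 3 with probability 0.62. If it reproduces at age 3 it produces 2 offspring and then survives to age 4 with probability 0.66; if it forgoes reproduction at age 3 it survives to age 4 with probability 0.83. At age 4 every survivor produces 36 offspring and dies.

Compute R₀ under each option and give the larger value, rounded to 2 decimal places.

breed at age 3: R₀ = 0.62 × (2 + 0.66 × 36) = 0.62 × 25.7600 = 15.9712
delay to age 4: R₀ = 0.62 × (0.83 × 36) = 0.62 × 29.8800 = 18.5256
Higher: delay to age 4 (18.5256).

18.53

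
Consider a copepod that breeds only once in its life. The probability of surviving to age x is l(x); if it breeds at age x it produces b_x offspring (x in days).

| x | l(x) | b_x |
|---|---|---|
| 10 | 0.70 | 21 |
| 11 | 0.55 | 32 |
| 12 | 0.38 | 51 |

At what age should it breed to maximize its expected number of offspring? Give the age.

12

Expected offspring if breeding at age x = l(x) × b_x:
  age 10: 0.70 × 21 = 14.700
  age 11: 0.55 × 32 = 17.600
  age 12: 0.38 × 51 = 19.380
Maximum at age 12 (19.380).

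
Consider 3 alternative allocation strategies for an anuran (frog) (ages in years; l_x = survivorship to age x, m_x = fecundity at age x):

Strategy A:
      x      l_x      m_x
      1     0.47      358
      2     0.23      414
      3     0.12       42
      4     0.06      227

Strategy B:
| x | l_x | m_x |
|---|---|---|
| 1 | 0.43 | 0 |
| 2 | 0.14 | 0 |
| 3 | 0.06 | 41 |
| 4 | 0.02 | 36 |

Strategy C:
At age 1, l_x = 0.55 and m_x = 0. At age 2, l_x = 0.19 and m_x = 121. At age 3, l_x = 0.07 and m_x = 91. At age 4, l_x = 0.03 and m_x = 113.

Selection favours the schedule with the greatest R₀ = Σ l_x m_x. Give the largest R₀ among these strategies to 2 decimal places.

282.14

Strategy A: R₀ = 0.47×358 + 0.23×414 + 0.12×42 + 0.06×227 = 282.1400
Strategy B: R₀ = 0.43×0 + 0.14×0 + 0.06×41 + 0.02×36 = 3.1800
Strategy C: R₀ = 0.55×0 + 0.19×121 + 0.07×91 + 0.03×113 = 32.7500
Highest R₀: strategy A with 282.1400.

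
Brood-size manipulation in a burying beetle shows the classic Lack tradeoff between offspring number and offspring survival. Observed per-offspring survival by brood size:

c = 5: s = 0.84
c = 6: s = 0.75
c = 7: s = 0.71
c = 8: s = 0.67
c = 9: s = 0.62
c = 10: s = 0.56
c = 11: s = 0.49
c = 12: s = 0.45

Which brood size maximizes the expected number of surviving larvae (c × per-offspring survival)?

10

Expected surviving larvae = c × s(c):
  c=5: 5 × 0.84 = 4.200
  c=6: 6 × 0.75 = 4.500
  c=7: 7 × 0.71 = 4.970
  c=8: 8 × 0.67 = 5.360
  c=9: 9 × 0.62 = 5.580
  c=10: 10 × 0.56 = 5.600
  c=11: 11 × 0.49 = 5.390
  c=12: 12 × 0.45 = 5.400
Maximum at c = 10 (5.600 surviving larvae).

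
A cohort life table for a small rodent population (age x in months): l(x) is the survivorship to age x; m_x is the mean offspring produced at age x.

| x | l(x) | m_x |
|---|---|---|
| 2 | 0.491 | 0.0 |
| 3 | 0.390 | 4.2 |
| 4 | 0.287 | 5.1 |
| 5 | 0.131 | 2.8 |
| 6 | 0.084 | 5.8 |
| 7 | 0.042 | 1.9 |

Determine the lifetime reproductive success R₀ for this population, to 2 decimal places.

4.04

R₀ = Σ l(x) m_x:
  age 2: 0.491 × 0.0 = 0.0000
  age 3: 0.390 × 4.2 = 1.6380
  age 4: 0.287 × 5.1 = 1.4637
  age 5: 0.131 × 2.8 = 0.3668
  age 6: 0.084 × 5.8 = 0.4872
  age 7: 0.042 × 1.9 = 0.0798
R₀ = 0.0000 + 1.6380 + 1.4637 + 0.3668 + 0.4872 + 0.0798 = 4.0355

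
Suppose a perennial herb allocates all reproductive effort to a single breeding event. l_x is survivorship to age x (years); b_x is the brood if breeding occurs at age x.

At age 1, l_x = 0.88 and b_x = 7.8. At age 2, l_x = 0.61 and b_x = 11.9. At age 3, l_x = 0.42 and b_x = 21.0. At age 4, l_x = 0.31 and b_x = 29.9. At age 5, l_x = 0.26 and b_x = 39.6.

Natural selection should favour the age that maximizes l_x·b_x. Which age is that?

Expected offspring if breeding at age x = l_x × b_x:
  age 1: 0.88 × 7.8 = 6.864
  age 2: 0.61 × 11.9 = 7.259
  age 3: 0.42 × 21.0 = 8.820
  age 4: 0.31 × 29.9 = 9.269
  age 5: 0.26 × 39.6 = 10.296
Maximum at age 5 (10.296).

5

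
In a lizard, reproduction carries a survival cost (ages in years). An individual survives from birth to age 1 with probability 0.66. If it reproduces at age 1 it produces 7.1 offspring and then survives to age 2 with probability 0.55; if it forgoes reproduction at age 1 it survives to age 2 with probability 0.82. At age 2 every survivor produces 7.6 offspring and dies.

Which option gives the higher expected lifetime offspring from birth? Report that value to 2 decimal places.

7.44

breed at age 1: R₀ = 0.66 × (7.1 + 0.55 × 7.6) = 0.66 × 11.2800 = 7.4448
delay to age 2: R₀ = 0.66 × (0.82 × 7.6) = 0.66 × 6.2320 = 4.1131
Higher: breed at age 1 (7.4448).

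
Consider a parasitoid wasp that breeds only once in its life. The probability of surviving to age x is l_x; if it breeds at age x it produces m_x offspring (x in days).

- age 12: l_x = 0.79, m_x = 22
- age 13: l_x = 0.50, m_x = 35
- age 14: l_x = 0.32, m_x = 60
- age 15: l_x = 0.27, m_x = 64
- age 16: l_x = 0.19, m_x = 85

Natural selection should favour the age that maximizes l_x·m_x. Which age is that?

Expected offspring if breeding at age x = l_x × m_x:
  age 12: 0.79 × 22 = 17.380
  age 13: 0.50 × 35 = 17.500
  age 14: 0.32 × 60 = 19.200
  age 15: 0.27 × 64 = 17.280
  age 16: 0.19 × 85 = 16.150
Maximum at age 14 (19.200).

14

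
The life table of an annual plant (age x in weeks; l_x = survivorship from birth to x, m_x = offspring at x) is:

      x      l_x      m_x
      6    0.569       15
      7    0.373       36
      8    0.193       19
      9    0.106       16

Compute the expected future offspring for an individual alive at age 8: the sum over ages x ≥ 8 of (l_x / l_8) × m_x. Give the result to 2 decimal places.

l_8 = 0.193. Conditional survival from age 8 to x is l_x / l_8.
  x=8: (0.193/0.193) × 19 = 19.0000
  x=9: (0.106/0.193) × 16 = 8.7876
Sum = 19.0000 + 8.7876 = 27.7876

27.79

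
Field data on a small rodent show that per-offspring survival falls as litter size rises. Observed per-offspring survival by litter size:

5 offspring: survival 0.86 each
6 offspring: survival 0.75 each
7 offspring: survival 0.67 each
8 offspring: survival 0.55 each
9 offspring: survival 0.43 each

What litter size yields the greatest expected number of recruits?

7

Expected recruits = c × s(c):
  c=5: 5 × 0.86 = 4.300
  c=6: 6 × 0.75 = 4.500
  c=7: 7 × 0.67 = 4.690
  c=8: 8 × 0.55 = 4.400
  c=9: 9 × 0.43 = 3.870
Maximum at c = 7 (4.690 recruits).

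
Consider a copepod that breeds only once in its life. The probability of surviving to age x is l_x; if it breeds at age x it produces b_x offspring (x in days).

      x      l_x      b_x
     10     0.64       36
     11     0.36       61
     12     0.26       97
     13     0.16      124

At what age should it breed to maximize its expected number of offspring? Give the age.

Expected offspring if breeding at age x = l_x × b_x:
  age 10: 0.64 × 36 = 23.040
  age 11: 0.36 × 61 = 21.960
  age 12: 0.26 × 97 = 25.220
  age 13: 0.16 × 124 = 19.840
Maximum at age 12 (25.220).

12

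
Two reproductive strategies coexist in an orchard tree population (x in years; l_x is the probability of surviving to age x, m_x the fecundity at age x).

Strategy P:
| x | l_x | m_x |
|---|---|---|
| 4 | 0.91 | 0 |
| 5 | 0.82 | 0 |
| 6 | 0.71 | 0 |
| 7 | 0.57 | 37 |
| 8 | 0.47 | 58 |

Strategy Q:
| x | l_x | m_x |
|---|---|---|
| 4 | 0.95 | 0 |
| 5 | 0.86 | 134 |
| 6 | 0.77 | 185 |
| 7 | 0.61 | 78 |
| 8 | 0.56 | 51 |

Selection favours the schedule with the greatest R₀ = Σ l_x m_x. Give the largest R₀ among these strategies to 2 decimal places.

Strategy P: R₀ = 0.91×0 + 0.82×0 + 0.71×0 + 0.57×37 + 0.47×58 = 48.3500
Strategy Q: R₀ = 0.95×0 + 0.86×134 + 0.77×185 + 0.61×78 + 0.56×51 = 333.8300
Highest R₀: strategy Q with 333.8300.

333.83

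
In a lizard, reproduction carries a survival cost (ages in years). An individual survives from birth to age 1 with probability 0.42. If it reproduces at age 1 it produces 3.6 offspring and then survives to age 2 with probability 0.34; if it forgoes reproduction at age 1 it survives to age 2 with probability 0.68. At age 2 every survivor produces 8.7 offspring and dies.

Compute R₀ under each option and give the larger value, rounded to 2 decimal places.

2.75

breed at age 1: R₀ = 0.42 × (3.6 + 0.34 × 8.7) = 0.42 × 6.5580 = 2.7544
delay to age 2: R₀ = 0.42 × (0.68 × 8.7) = 0.42 × 5.9160 = 2.4847
Higher: breed at age 1 (2.7544).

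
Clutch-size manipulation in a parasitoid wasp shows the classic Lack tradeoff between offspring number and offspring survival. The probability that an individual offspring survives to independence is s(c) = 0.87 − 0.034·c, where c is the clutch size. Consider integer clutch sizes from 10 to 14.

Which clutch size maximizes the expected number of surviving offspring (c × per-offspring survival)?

13

Expected surviving offspring = c × s(c):
  c=10: 10 × 0.530 = 5.300
  c=11: 11 × 0.496 = 5.456
  c=12: 12 × 0.462 = 5.544
  c=13: 13 × 0.428 = 5.564
  c=14: 14 × 0.394 = 5.516
Maximum at c = 13 (5.564 surviving offspring).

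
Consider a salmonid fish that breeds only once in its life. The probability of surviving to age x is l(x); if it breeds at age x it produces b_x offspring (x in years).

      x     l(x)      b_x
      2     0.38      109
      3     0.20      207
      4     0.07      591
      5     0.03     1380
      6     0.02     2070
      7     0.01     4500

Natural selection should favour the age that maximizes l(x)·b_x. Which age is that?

7

Expected offspring if breeding at age x = l(x) × b_x:
  age 2: 0.38 × 109 = 41.420
  age 3: 0.20 × 207 = 41.400
  age 4: 0.07 × 591 = 41.370
  age 5: 0.03 × 1380 = 41.400
  age 6: 0.02 × 2070 = 41.400
  age 7: 0.01 × 4500 = 45.000
Maximum at age 7 (45.000).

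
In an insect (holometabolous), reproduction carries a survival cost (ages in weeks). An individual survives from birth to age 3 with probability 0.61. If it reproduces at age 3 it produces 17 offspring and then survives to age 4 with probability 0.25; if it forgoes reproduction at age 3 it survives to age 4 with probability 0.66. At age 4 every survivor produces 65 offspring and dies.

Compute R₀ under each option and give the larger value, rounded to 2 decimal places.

26.17

breed at age 3: R₀ = 0.61 × (17 + 0.25 × 65) = 0.61 × 33.2500 = 20.2825
delay to age 4: R₀ = 0.61 × (0.66 × 65) = 0.61 × 42.9000 = 26.1690
Higher: delay to age 4 (26.1690).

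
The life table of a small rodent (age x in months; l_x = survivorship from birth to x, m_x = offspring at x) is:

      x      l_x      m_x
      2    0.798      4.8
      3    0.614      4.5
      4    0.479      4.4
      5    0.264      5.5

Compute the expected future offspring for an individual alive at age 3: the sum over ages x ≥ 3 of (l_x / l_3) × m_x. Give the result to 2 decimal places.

10.30

l_3 = 0.614. Conditional survival from age 3 to x is l_x / l_3.
  x=3: (0.614/0.614) × 4.5 = 4.5000
  x=4: (0.479/0.614) × 4.4 = 3.4326
  x=5: (0.264/0.614) × 5.5 = 2.3648
Sum = 4.5000 + 3.4326 + 2.3648 = 10.2974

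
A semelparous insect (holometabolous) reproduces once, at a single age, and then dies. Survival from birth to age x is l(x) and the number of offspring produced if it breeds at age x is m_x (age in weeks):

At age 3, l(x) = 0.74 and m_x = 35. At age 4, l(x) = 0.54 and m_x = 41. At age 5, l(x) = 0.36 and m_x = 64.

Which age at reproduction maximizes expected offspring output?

Expected offspring if breeding at age x = l(x) × m_x:
  age 3: 0.74 × 35 = 25.900
  age 4: 0.54 × 41 = 22.140
  age 5: 0.36 × 64 = 23.040
Maximum at age 3 (25.900).

3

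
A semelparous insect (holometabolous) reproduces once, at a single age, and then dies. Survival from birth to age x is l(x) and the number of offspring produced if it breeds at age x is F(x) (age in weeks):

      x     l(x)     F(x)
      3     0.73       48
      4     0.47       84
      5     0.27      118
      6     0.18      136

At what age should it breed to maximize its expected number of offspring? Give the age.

4

Expected offspring if breeding at age x = l(x) × F(x):
  age 3: 0.73 × 48 = 35.040
  age 4: 0.47 × 84 = 39.480
  age 5: 0.27 × 118 = 31.860
  age 6: 0.18 × 136 = 24.480
Maximum at age 4 (39.480).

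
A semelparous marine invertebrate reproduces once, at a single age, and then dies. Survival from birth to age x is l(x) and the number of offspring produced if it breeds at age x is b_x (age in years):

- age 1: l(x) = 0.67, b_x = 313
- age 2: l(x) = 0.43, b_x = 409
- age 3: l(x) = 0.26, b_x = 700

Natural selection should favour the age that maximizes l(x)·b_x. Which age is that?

1

Expected offspring if breeding at age x = l(x) × b_x:
  age 1: 0.67 × 313 = 209.710
  age 2: 0.43 × 409 = 175.870
  age 3: 0.26 × 700 = 182.000
Maximum at age 1 (209.710).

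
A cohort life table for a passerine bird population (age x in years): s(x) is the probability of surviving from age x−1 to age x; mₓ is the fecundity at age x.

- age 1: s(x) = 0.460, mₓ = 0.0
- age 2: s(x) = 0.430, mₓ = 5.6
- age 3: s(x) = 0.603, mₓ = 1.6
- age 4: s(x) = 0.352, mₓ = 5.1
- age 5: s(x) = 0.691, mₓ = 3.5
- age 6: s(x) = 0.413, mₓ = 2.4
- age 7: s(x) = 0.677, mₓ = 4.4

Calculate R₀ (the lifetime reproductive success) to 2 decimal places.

1.68

Survivorship from birth: l_x = s_1·s_2·…·s_x.
  l_1 = 0.46000
  l_2 = 0.19780
  l_3 = 0.11927
  l_4 = 0.04198
  l_5 = 0.02901
  l_6 = 0.01198
  l_7 = 0.00811
R₀ = Σ l_x mₓ:
  age 1: 0.46000 × 0.0 = 0.0000
  age 2: 0.19780 × 5.6 = 1.1077
  age 3: 0.11927 × 1.6 = 0.1908
  age 4: 0.04198 × 5.1 = 0.2141
  age 5: 0.02901 × 3.5 = 0.1015
  age 6: 0.01198 × 2.4 = 0.0288
  age 7: 0.00811 × 4.4 = 0.0357
R₀ = 0.0000 + 1.1077 + 0.1908 + 0.2141 + 0.1015 + 0.0288 + 0.0357 = 1.6786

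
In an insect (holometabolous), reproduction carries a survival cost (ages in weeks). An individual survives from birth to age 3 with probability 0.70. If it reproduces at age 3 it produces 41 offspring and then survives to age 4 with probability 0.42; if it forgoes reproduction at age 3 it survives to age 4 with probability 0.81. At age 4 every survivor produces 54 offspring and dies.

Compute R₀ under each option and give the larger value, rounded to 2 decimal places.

breed at age 3: R₀ = 0.70 × (41 + 0.42 × 54) = 0.70 × 63.6800 = 44.5760
delay to age 4: R₀ = 0.70 × (0.81 × 54) = 0.70 × 43.7400 = 30.6180
Higher: breed at age 3 (44.5760).

44.58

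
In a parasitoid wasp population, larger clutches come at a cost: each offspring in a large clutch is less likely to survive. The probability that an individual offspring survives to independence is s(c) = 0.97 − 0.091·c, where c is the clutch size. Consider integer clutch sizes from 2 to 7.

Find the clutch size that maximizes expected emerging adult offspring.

Expected emerging adult offspring = c × s(c):
  c=2: 2 × 0.788 = 1.576
  c=3: 3 × 0.697 = 2.091
  c=4: 4 × 0.606 = 2.424
  c=5: 5 × 0.515 = 2.575
  c=6: 6 × 0.424 = 2.544
  c=7: 7 × 0.333 = 2.331
Maximum at c = 5 (2.575 emerging adult offspring).

5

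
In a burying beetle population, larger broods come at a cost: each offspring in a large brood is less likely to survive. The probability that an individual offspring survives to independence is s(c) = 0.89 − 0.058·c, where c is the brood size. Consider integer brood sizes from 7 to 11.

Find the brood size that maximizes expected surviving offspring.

8

Expected surviving offspring = c × s(c):
  c=7: 7 × 0.484 = 3.388
  c=8: 8 × 0.426 = 3.408
  c=9: 9 × 0.368 = 3.312
  c=10: 10 × 0.310 = 3.100
  c=11: 11 × 0.252 = 2.772
Maximum at c = 8 (3.408 surviving offspring).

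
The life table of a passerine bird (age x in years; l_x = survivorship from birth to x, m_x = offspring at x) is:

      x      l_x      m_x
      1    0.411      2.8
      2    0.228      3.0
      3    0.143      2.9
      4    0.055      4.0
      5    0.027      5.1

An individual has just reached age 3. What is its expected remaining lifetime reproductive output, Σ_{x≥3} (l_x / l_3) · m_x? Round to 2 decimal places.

l_3 = 0.143. Conditional survival from age 3 to x is l_x / l_3.
  x=3: (0.143/0.143) × 2.9 = 2.9000
  x=4: (0.055/0.143) × 4.0 = 1.5385
  x=5: (0.027/0.143) × 5.1 = 0.9629
Sum = 2.9000 + 1.5385 + 0.9629 = 5.4014

5.40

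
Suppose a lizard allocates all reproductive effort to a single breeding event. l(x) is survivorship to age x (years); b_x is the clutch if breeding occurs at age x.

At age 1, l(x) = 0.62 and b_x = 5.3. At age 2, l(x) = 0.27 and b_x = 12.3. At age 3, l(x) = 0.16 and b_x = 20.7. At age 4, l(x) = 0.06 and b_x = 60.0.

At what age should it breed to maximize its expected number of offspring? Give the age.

4

Expected offspring if breeding at age x = l(x) × b_x:
  age 1: 0.62 × 5.3 = 3.286
  age 2: 0.27 × 12.3 = 3.321
  age 3: 0.16 × 20.7 = 3.312
  age 4: 0.06 × 60.0 = 3.600
Maximum at age 4 (3.600).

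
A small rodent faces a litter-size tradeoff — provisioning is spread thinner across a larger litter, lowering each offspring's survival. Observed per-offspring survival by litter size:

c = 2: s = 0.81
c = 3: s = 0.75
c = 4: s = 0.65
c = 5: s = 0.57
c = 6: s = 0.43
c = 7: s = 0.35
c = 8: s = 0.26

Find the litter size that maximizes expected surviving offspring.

5

Expected surviving offspring = c × s(c):
  c=2: 2 × 0.81 = 1.620
  c=3: 3 × 0.75 = 2.250
  c=4: 4 × 0.65 = 2.600
  c=5: 5 × 0.57 = 2.850
  c=6: 6 × 0.43 = 2.580
  c=7: 7 × 0.35 = 2.450
  c=8: 8 × 0.26 = 2.080
Maximum at c = 5 (2.850 surviving offspring).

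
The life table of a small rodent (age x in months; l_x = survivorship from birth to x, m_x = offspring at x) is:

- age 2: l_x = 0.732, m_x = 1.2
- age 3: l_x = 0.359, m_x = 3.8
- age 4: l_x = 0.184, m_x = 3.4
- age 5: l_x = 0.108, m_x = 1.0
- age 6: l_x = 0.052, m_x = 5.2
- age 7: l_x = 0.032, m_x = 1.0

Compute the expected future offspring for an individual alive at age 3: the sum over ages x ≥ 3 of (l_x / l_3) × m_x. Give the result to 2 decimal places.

6.69

l_3 = 0.359. Conditional survival from age 3 to x is l_x / l_3.
  x=3: (0.359/0.359) × 3.8 = 3.8000
  x=4: (0.184/0.359) × 3.4 = 1.7426
  x=5: (0.108/0.359) × 1.0 = 0.3008
  x=6: (0.052/0.359) × 5.2 = 0.7532
  x=7: (0.032/0.359) × 1.0 = 0.0891
Sum = 3.8000 + 1.7426 + 0.3008 + 0.7532 + 0.0891 = 6.6858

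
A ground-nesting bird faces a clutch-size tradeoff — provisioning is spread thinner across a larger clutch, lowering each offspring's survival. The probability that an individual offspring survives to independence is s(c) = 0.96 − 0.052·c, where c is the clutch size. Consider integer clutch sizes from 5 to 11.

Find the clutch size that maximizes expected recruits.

9

Expected recruits = c × s(c):
  c=5: 5 × 0.700 = 3.500
  c=6: 6 × 0.648 = 3.888
  c=7: 7 × 0.596 = 4.172
  c=8: 8 × 0.544 = 4.352
  c=9: 9 × 0.492 = 4.428
  c=10: 10 × 0.440 = 4.400
  c=11: 11 × 0.388 = 4.268
Maximum at c = 9 (4.428 recruits).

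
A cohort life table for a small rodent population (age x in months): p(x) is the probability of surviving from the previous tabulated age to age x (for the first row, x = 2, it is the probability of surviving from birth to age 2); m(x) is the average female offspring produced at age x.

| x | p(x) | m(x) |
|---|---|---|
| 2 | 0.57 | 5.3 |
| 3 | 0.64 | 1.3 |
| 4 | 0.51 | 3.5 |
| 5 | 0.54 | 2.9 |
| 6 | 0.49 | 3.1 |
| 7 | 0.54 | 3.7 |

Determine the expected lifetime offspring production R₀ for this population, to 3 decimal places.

Survivorship from birth: l_x = p_2·p_3·…·p_x.
  l_2 = 0.57000
  l_3 = 0.36480
  l_4 = 0.18605
  l_5 = 0.10047
  l_6 = 0.04923
  l_7 = 0.02658
R₀ = Σ l_x m(x):
  age 2: 0.57000 × 5.3 = 3.0210
  age 3: 0.36480 × 1.3 = 0.4742
  age 4: 0.18605 × 3.5 = 0.6512
  age 5: 0.10047 × 2.9 = 0.2914
  age 6: 0.04923 × 3.1 = 0.1526
  age 7: 0.02658 × 3.7 = 0.0983
R₀ = 3.0210 + 0.4742 + 0.6512 + 0.2914 + 0.1526 + 0.0983 = 4.6887

4.689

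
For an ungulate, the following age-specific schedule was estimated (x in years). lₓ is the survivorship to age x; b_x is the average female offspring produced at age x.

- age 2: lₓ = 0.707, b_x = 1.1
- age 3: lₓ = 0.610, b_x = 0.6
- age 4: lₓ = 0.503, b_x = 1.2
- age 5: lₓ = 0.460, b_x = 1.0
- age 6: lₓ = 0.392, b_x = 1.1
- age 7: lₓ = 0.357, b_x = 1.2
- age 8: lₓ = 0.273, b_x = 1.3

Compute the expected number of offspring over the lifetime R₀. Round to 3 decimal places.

R₀ = Σ lₓ b_x:
  age 2: 0.707 × 1.1 = 0.7777
  age 3: 0.610 × 0.6 = 0.3660
  age 4: 0.503 × 1.2 = 0.6036
  age 5: 0.460 × 1.0 = 0.4600
  age 6: 0.392 × 1.1 = 0.4312
  age 7: 0.357 × 1.2 = 0.4284
  age 8: 0.273 × 1.3 = 0.3549
R₀ = 0.7777 + 0.3660 + 0.6036 + 0.4600 + 0.4312 + 0.4284 + 0.3549 = 3.4218

3.422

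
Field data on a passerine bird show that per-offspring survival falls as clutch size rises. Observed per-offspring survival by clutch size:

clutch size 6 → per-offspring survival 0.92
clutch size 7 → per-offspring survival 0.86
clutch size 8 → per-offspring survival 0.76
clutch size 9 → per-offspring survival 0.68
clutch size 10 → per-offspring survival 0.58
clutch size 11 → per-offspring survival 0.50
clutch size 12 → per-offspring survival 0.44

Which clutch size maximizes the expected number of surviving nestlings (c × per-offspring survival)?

Expected surviving nestlings = c × s(c):
  c=6: 6 × 0.92 = 5.520
  c=7: 7 × 0.86 = 6.020
  c=8: 8 × 0.76 = 6.080
  c=9: 9 × 0.68 = 6.120
  c=10: 10 × 0.58 = 5.800
  c=11: 11 × 0.50 = 5.500
  c=12: 12 × 0.44 = 5.280
Maximum at c = 9 (6.120 surviving nestlings).

9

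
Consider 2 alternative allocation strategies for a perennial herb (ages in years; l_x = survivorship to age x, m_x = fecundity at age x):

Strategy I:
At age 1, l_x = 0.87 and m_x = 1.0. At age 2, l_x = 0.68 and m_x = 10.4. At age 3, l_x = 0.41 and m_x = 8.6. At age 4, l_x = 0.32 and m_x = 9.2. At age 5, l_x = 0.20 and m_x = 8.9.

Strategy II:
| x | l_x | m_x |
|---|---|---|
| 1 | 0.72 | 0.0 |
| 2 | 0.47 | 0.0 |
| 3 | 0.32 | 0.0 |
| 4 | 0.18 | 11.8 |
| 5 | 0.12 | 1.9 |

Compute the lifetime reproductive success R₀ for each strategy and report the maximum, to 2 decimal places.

16.19

Strategy I: R₀ = 0.87×1.0 + 0.68×10.4 + 0.41×8.6 + 0.32×9.2 + 0.20×8.9 = 16.1920
Strategy II: R₀ = 0.72×0.0 + 0.47×0.0 + 0.32×0.0 + 0.18×11.8 + 0.12×1.9 = 2.3520
Highest R₀: strategy I with 16.1920.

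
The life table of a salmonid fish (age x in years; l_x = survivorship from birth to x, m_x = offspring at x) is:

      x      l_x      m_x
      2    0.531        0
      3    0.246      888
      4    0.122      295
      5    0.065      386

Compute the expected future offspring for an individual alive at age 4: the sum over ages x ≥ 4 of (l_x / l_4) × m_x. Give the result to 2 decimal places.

l_4 = 0.122. Conditional survival from age 4 to x is l_x / l_4.
  x=4: (0.122/0.122) × 295 = 295.0000
  x=5: (0.065/0.122) × 386 = 205.6557
Sum = 295.0000 + 205.6557 = 500.6557

500.66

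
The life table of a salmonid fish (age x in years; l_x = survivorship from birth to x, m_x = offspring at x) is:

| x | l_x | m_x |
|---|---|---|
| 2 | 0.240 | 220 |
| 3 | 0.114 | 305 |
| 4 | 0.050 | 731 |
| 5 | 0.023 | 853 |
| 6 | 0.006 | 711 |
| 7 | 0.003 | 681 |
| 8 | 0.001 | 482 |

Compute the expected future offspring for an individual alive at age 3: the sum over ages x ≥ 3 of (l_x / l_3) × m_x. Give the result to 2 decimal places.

l_3 = 0.114. Conditional survival from age 3 to x is l_x / l_3.
  x=3: (0.114/0.114) × 305 = 305.0000
  x=4: (0.050/0.114) × 731 = 320.6140
  x=5: (0.023/0.114) × 853 = 172.0965
  x=6: (0.006/0.114) × 711 = 37.4211
  x=7: (0.003/0.114) × 681 = 17.9211
  x=8: (0.001/0.114) × 482 = 4.2281
Sum = 305.0000 + 320.6140 + 172.0965 + 37.4211 + 17.9211 + 4.2281 = 857.2807

857.28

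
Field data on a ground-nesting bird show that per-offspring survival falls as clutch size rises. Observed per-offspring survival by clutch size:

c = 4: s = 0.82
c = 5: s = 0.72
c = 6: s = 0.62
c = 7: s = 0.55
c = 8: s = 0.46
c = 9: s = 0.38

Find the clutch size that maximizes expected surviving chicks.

7

Expected surviving chicks = c × s(c):
  c=4: 4 × 0.82 = 3.280
  c=5: 5 × 0.72 = 3.600
  c=6: 6 × 0.62 = 3.720
  c=7: 7 × 0.55 = 3.850
  c=8: 8 × 0.46 = 3.680
  c=9: 9 × 0.38 = 3.420
Maximum at c = 7 (3.850 surviving chicks).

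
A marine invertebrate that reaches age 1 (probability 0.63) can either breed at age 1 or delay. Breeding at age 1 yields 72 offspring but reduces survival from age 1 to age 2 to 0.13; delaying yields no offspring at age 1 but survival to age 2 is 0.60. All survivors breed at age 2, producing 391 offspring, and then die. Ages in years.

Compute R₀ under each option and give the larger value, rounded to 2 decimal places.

147.80

breed at age 1: R₀ = 0.63 × (72 + 0.13 × 391) = 0.63 × 122.8300 = 77.3829
delay to age 2: R₀ = 0.63 × (0.60 × 391) = 0.63 × 234.6000 = 147.7980
Higher: delay to age 2 (147.7980).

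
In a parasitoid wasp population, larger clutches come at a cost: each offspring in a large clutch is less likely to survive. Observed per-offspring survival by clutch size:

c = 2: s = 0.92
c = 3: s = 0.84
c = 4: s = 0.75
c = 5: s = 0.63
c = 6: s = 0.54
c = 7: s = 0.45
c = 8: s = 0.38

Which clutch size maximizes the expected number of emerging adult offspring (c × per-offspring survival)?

6

Expected emerging adult offspring = c × s(c):
  c=2: 2 × 0.92 = 1.840
  c=3: 3 × 0.84 = 2.520
  c=4: 4 × 0.75 = 3.000
  c=5: 5 × 0.63 = 3.150
  c=6: 6 × 0.54 = 3.240
  c=7: 7 × 0.45 = 3.150
  c=8: 8 × 0.38 = 3.040
Maximum at c = 6 (3.240 emerging adult offspring).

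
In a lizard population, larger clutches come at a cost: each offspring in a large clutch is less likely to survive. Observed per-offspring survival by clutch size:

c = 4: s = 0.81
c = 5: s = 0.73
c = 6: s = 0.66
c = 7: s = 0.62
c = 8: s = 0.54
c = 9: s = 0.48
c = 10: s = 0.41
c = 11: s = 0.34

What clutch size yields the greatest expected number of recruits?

7

Expected recruits = c × s(c):
  c=4: 4 × 0.81 = 3.240
  c=5: 5 × 0.73 = 3.650
  c=6: 6 × 0.66 = 3.960
  c=7: 7 × 0.62 = 4.340
  c=8: 8 × 0.54 = 4.320
  c=9: 9 × 0.48 = 4.320
  c=10: 10 × 0.41 = 4.100
  c=11: 11 × 0.34 = 3.740
Maximum at c = 7 (4.340 recruits).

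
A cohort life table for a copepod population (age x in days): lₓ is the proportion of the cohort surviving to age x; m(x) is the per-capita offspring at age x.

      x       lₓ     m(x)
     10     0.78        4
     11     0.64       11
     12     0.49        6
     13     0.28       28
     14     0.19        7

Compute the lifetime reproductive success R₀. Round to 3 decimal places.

R₀ = Σ lₓ m(x):
  age 10: 0.78 × 4 = 3.1200
  age 11: 0.64 × 11 = 7.0400
  age 12: 0.49 × 6 = 2.9400
  age 13: 0.28 × 28 = 7.8400
  age 14: 0.19 × 7 = 1.3300
R₀ = 3.1200 + 7.0400 + 2.9400 + 7.8400 + 1.3300 = 22.2700

22.270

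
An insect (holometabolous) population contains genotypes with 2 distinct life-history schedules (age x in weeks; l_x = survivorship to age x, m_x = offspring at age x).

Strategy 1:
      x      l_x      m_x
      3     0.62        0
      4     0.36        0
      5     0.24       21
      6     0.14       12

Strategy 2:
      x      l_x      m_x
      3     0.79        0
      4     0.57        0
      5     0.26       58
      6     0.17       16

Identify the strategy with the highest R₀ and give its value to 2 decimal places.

Strategy 1: R₀ = 0.62×0 + 0.36×0 + 0.24×21 + 0.14×12 = 6.7200
Strategy 2: R₀ = 0.79×0 + 0.57×0 + 0.26×58 + 0.17×16 = 17.8000
Highest R₀: strategy 2 with 17.8000.

17.80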